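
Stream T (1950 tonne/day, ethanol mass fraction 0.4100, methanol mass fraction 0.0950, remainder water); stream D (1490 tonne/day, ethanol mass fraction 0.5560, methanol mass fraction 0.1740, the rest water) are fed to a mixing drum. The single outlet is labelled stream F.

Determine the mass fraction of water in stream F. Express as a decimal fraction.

0.3975

Total flow out = 1950 + 1490 = 3440 tonne/day.
water in = 1950×0.495 + 1490×0.270 = 1367.5 tonne/day.
water mass fraction in F = 1367.5/3440 = 0.3975.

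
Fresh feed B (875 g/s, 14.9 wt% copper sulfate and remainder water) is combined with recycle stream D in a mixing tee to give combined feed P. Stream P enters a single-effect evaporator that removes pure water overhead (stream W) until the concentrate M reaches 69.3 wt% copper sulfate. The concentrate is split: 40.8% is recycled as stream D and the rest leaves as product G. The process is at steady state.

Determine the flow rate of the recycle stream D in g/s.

129.7 g/s

Overall copper sulfate balance (none leaves overhead): copper sulfate in fresh feed = copper sulfate in product, i.e. 875×0.149 = (1−0.408)·M·0.693.
M = 130.38/(0.693×0.592) = 317.79 g/s.
Recycle D = 0.408×317.79 = 129.66 g/s.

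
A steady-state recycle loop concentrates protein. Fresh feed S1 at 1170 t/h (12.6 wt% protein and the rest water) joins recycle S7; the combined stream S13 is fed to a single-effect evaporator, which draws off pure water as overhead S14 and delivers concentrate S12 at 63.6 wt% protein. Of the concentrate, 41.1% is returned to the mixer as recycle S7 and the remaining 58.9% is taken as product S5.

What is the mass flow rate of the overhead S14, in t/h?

938.2 t/h

Overall protein balance (none leaves overhead): protein in fresh feed = protein in product, i.e. 1170×0.126 = (1−0.411)·S12·0.636.
S12 = 147.42/(0.636×0.589) = 393.54 t/h.
Recycle S7 = 0.411×393.54 = 161.74 t/h.
Combined feed S13 = 1170 + 161.74 = 1331.7 t/h.
Overhead S14 = S13 − S12 = 1331.7 − 393.54 = 938.21 t/h.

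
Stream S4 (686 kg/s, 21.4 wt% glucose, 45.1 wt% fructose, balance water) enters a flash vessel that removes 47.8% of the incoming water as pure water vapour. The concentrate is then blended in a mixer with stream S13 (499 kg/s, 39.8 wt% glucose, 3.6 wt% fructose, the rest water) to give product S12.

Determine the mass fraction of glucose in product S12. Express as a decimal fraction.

0.321

Vapour removed = 0.478×0.335×686 = 109.85 kg/s; concentrate = 576.15 kg/s.
glucose reaching the mixer = 146.8 (from concentrate) + 499×0.398 = 345.41 kg/s.
Product flow = 576.15 + 499 = 1075.2 kg/s; glucose fraction = 0.321.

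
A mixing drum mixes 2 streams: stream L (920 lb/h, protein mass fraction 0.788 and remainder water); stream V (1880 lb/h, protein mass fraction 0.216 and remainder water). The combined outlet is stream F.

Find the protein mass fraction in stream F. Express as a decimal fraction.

0.404

Total flow out = 920 + 1880 = 2800 lb/h.
protein in = 920×0.788 + 1880×0.216 = 1131 lb/h.
protein mass fraction in F = 1131/2800 = 0.404.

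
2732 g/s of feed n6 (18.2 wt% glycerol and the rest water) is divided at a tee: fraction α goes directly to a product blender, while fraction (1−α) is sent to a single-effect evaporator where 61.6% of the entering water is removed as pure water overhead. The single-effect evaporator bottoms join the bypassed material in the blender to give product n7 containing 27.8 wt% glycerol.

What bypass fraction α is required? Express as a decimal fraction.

All 2732×0.182 = 497.22 g/s of glycerol reaches n7, so n7 = 497.22/0.278 = 1788.6 g/s and vapour = 943.42 g/s.
The evaporator receives (1−α)·2732 of feed at 0.818 water and removes 0.616 of that water:
0.616×0.818×(1−α)×2732 = 943.42
(1−α) = 943.42/1376.6 = 0.6853;  α = 0.3147.

0.315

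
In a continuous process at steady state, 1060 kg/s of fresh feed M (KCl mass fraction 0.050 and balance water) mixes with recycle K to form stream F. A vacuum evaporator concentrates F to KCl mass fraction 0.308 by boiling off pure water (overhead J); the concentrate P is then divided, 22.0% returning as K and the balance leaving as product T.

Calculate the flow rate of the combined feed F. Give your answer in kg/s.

1109 kg/s

Overall KCl balance (none leaves overhead): KCl in fresh feed = KCl in product, i.e. 1060×0.050 = (1−0.220)·P·0.308.
P = 53/(0.308×0.780) = 220.61 kg/s.
Recycle K = 0.220×220.61 = 48.535 kg/s.
Combined feed F = 1060 + 48.535 = 1108.5 kg/s.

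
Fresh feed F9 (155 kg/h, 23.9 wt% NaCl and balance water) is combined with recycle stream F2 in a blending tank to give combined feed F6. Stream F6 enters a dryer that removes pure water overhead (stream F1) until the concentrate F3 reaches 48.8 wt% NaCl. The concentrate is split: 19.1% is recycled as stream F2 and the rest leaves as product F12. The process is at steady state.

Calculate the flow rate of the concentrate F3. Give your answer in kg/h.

Overall NaCl balance (none leaves overhead): NaCl in fresh feed = NaCl in product, i.e. 155×0.239 = (1−0.191)·F3·0.488.
F3 = 37.045/(0.488×0.809) = 93.834 kg/h.

93.83 kg/h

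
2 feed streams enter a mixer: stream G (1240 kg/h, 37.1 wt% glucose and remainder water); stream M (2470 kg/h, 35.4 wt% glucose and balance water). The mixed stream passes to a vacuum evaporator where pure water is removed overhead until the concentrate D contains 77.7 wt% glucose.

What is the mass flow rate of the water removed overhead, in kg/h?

glucose entering = 1240×0.371 + 2470×0.354 = 1334.4 kg/h.
All glucose reports to D, so D = 1334.4/0.777 = 1717.4 kg/h.
Total feed = 3710 kg/h; overhead = 3710 − 1717.4 = 1992.6 kg/h.

1993 kg/h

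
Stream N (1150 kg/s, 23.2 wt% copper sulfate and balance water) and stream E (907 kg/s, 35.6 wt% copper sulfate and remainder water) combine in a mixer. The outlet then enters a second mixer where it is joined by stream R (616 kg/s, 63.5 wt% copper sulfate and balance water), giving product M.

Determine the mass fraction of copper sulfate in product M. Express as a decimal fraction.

0.367

Overall, product flow = 2673 kg/s.
copper sulfate in = 1150×0.232 + 907×0.356 + 616×0.635 = 980.85 kg/s.
copper sulfate fraction in M = 0.367.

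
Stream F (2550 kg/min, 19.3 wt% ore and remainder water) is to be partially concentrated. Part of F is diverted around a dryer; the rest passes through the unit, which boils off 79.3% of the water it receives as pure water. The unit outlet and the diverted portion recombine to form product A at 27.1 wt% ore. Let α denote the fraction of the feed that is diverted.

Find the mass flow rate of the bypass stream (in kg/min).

All 2550×0.193 = 492.15 kg/min of ore reaches A, so A = 492.15/0.271 = 1816.1 kg/min and vapour = 733.95 kg/min.
The evaporator receives (1−α)·2550 of feed at 0.807 water and removes 0.793 of that water:
0.793×0.807×(1−α)×2550 = 733.95
(1−α) = 733.95/1631.9 = 0.4498;  α = 0.5502.
Bypass flow = 0.5502×2550 = 1403.1 kg/min.

1403 kg/min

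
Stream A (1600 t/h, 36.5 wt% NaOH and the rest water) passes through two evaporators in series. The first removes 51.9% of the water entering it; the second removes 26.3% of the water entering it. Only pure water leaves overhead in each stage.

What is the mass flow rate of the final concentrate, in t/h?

944.2 t/h

water in feed = 1600×0.635 = 1016 t/h.
After stage 1: water left = (1−0.519)×1016 = 488.7; stream total = 1072.7 t/h.
After stage 2: water left = (1−0.263)×488.7 = 360.17; final concentrate = 944.17 t/h.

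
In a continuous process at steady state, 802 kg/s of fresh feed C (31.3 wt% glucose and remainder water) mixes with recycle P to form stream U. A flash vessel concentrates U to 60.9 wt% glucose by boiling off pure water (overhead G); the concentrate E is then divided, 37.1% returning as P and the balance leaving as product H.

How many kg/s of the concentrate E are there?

Overall glucose balance (none leaves overhead): glucose in fresh feed = glucose in product, i.e. 802×0.313 = (1−0.371)·E·0.609.
E = 251.03/(0.609×0.629) = 655.32 kg/s.

655.3 kg/s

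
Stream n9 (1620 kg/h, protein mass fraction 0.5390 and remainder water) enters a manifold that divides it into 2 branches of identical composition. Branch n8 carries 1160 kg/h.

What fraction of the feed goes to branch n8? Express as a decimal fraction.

0.716

Fraction to n8 = 1160/1620 = 0.7160.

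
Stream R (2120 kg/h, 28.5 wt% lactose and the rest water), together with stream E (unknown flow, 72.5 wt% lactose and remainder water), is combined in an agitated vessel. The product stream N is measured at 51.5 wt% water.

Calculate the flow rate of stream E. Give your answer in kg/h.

Let E be the unknown flow. Total out = 2120 + E.
water balance: 1515.8 + 0.275·E = 0.515·(2120 + E)
(0.275 − 0.515)·E = 0.515×2120 − 1515.8 = -424
E = -424 / -0.240 = 1766.7 kg/h

1767 kg/h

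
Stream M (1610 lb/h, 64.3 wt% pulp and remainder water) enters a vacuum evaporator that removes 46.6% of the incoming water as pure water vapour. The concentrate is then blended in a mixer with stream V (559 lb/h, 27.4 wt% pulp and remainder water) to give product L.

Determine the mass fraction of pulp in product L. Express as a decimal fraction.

0.6251

Vapour removed = 0.466×0.357×1610 = 267.84 lb/h; concentrate = 1342.2 lb/h.
pulp reaching the mixer = 1035.2 (from concentrate) + 559×0.274 = 1188.4 lb/h.
Product flow = 1342.2 + 559 = 1901.2 lb/h; pulp fraction = 0.6251.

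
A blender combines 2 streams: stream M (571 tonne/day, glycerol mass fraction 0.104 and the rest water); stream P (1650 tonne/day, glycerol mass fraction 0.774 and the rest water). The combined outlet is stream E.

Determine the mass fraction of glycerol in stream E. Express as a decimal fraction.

Total flow out = 571 + 1650 = 2221 tonne/day.
glycerol in = 571×0.104 + 1650×0.774 = 1336.5 tonne/day.
glycerol mass fraction in E = 1336.5/2221 = 0.602.

0.602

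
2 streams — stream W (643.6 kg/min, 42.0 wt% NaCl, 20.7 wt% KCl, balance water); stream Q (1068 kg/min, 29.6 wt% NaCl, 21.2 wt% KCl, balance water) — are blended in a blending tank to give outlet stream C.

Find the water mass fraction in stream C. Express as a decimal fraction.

Total flow out = 643.6 + 1068 = 1711.6 kg/min.
water in = 643.6×0.373 + 1068×0.492 = 765.52 kg/min.
water mass fraction in C = 765.52/1711.6 = 0.447.

0.447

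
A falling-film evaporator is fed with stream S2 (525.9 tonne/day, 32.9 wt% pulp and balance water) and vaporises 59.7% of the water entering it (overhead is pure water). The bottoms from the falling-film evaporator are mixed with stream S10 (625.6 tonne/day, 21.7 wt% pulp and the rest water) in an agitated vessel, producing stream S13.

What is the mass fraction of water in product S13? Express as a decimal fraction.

0.6718

Vapour removed = 0.597×0.671×525.9 = 210.67 tonne/day; concentrate = 315.23 tonne/day.
water reaching the mixer = 142.21 (from concentrate) + 625.6×0.783 = 632.05 tonne/day.
Product flow = 315.23 + 625.6 = 940.83 tonne/day; water fraction = 0.6718.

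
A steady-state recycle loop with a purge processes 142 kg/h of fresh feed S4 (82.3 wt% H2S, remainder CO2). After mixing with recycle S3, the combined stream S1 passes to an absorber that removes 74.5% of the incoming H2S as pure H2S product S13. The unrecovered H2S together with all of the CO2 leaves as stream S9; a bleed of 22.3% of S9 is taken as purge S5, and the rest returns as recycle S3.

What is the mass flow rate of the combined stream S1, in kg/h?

CO2 enters only via S4 and leaves only via the purge: 142×0.177 = 0.223×(CO2 in S9), and the absorber passes all CO2, so CO2 in S1 = CO2 in S9 = 112.71 kg/h.
H2S in S1: m_A = 142×0.823 + (1−0.223)·(1−0.745)·m_A, so m_A = 116.87/0.8019 = 145.74 kg/h.
S1 = 145.74 + 112.71 = 258.45 kg/h.

258.5 kg/h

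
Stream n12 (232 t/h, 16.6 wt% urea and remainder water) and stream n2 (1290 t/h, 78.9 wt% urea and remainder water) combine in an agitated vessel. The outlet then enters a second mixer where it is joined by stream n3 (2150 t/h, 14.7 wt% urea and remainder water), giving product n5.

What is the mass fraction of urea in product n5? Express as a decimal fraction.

Overall, product flow = 3672 t/h.
urea in = 232×0.166 + 1290×0.789 + 2150×0.147 = 1372.4 t/h.
urea fraction in n5 = 0.3737.

0.3737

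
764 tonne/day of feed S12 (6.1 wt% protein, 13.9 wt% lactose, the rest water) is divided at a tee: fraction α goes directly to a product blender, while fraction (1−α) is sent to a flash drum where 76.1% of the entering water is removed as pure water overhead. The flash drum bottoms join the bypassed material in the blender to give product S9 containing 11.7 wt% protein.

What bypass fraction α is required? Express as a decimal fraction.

All 764×0.061 = 46.604 tonne/day of protein reaches S9, so S9 = 46.604/0.117 = 398.32 tonne/day and vapour = 365.68 tonne/day.
The evaporator receives (1−α)·764 of feed at 0.800 water and removes 0.761 of that water:
0.761×0.800×(1−α)×764 = 365.68
(1−α) = 365.68/465.12 = 0.7862;  α = 0.2138.

0.214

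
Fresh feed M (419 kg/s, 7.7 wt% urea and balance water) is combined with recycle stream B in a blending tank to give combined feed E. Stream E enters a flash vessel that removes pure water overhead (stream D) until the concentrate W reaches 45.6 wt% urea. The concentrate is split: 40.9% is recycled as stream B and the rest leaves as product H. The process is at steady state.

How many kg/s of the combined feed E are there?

Overall urea balance (none leaves overhead): urea in fresh feed = urea in product, i.e. 419×0.077 = (1−0.409)·W·0.456.
W = 32.263/(0.456×0.591) = 119.72 kg/s.
Recycle B = 0.409×119.72 = 48.964 kg/s.
Combined feed E = 419 + 48.964 = 467.96 kg/s.

468 kg/s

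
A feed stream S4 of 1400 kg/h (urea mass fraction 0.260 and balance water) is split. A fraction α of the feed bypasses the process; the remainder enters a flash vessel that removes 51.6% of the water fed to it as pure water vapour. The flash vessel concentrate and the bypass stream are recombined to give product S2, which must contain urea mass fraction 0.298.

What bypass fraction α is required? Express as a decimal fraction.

All 1400×0.260 = 364 kg/h of urea reaches S2, so S2 = 364/0.298 = 1221.5 kg/h and vapour = 178.52 kg/h.
The evaporator receives (1−α)·1400 of feed at 0.740 water and removes 0.516 of that water:
0.516×0.740×(1−α)×1400 = 178.52
(1−α) = 178.52/534.58 = 0.3340;  α = 0.6660.

0.666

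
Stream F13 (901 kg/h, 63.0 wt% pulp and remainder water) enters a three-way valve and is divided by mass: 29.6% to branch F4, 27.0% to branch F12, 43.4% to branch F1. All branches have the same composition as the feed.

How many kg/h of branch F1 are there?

Branch F1 flow = 0.434×901 = 391.03 kg/h.

391 kg/h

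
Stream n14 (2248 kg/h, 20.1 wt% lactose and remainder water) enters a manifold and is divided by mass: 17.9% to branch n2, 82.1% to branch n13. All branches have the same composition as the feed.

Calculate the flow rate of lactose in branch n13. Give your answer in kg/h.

371 kg/h

Branch n13 total = 0.821×2248 = 1845.6 kg/h.
lactose in n13 = 0.201×1845.6 = 370.97 kg/h.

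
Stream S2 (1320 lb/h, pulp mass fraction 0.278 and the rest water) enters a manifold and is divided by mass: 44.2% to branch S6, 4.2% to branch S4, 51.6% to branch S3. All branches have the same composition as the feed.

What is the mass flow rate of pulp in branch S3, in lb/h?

189.4 lb/h

Branch S3 total = 0.516×1320 = 681.12 lb/h.
pulp in S3 = 0.278×681.12 = 189.35 lb/h.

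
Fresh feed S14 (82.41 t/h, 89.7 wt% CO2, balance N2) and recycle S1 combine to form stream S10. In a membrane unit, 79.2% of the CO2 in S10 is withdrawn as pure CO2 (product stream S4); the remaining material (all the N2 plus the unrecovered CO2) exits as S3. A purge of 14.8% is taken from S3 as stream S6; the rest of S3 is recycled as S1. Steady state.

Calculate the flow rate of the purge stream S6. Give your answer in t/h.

N2 enters only via S14 and leaves only via the purge: 82.41×0.103 = 0.148×(N2 in S3), and the membrane unit passes all N2, so N2 in S10 = N2 in S3 = 57.353 t/h.
CO2 in S10: m_A = 82.41×0.897 + (1−0.148)·(1−0.792)·m_A, so m_A = 73.922/0.8228 = 89.843 t/h.
S3 = (1−0.792)×89.843 + 57.353 = 76.04 t/h.
Purge S6 = 0.148×76.04 = 11.254 t/h.

11.25 t/h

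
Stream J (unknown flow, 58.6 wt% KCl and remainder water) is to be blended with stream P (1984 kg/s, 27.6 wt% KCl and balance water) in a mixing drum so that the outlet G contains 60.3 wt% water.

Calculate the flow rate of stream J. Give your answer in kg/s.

1270 kg/s

Let J be the unknown flow. Total out = 1984 + J.
water balance: 1436.4 + 0.414·J = 0.603·(1984 + J)
(0.414 − 0.603)·J = 0.603×1984 − 1436.4 = -240.06
J = -240.06 / -0.189 = 1270.2 kg/s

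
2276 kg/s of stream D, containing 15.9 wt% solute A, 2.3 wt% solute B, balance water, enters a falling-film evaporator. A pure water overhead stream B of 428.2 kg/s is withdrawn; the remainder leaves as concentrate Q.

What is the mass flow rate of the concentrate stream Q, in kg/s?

1848 kg/s

Concentrate = 2276 − 428.2 = 1847.8 kg/s.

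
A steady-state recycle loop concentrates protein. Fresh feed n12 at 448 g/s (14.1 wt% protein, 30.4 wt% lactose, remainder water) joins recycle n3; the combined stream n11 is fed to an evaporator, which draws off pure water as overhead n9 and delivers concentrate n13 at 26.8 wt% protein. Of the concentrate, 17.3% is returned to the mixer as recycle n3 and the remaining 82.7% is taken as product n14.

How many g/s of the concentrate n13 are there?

285 g/s

Overall protein balance (none leaves overhead): protein in fresh feed = protein in product, i.e. 448×0.141 = (1−0.173)·n13·0.268.
n13 = 63.168/(0.268×0.827) = 285.01 g/s.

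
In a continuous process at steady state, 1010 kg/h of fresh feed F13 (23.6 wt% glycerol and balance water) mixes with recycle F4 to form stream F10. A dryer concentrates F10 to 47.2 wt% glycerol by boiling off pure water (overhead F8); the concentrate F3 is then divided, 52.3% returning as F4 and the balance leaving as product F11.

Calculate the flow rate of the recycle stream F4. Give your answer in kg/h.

Overall glycerol balance (none leaves overhead): glycerol in fresh feed = glycerol in product, i.e. 1010×0.236 = (1−0.523)·F3·0.472.
F3 = 238.36/(0.472×0.477) = 1058.7 kg/h.
Recycle F4 = 0.523×1058.7 = 553.7 kg/h.

553.7 kg/h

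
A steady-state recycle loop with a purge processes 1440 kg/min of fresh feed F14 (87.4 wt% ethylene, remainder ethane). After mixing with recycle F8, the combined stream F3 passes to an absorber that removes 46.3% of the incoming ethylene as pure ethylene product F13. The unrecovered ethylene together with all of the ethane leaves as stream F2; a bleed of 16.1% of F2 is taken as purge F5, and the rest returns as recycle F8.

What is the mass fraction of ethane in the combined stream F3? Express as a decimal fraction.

ethane enters only via F14 and leaves only via the purge: 1440×0.126 = 0.161×(ethane in F2), and the absorber passes all ethane, so ethane in F3 = ethane in F2 = 1127 kg/min.
ethylene in F3: m_A = 1440×0.874 + (1−0.161)·(1−0.463)·m_A, so m_A = 1258.6/0.5495 = 2290.6 kg/min.
F3 = 2290.6 + 1127 = 3417.5 kg/min.
ethane fraction in F3 = 1127/3417.5 = 0.330.

0.330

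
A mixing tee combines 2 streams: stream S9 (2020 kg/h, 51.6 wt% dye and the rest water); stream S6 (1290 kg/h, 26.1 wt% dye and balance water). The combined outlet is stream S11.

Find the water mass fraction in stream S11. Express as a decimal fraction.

Total flow out = 2020 + 1290 = 3310 kg/h.
water in = 2020×0.484 + 1290×0.739 = 1931 kg/h.
water mass fraction in S11 = 1931/3310 = 0.583.

0.583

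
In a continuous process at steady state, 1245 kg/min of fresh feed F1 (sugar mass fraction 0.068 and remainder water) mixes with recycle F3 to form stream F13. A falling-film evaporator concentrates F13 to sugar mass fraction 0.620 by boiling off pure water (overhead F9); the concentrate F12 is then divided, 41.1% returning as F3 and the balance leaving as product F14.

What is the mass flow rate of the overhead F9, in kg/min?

Overall sugar balance (none leaves overhead): sugar in fresh feed = sugar in product, i.e. 1245×0.068 = (1−0.411)·F12·0.620.
F12 = 84.66/(0.620×0.589) = 231.83 kg/min.
Recycle F3 = 0.411×231.83 = 95.282 kg/min.
Combined feed F13 = 1245 + 95.282 = 1340.3 kg/min.
Overhead F9 = F13 − F12 = 1340.3 − 231.83 = 1108.5 kg/min.

1108 kg/min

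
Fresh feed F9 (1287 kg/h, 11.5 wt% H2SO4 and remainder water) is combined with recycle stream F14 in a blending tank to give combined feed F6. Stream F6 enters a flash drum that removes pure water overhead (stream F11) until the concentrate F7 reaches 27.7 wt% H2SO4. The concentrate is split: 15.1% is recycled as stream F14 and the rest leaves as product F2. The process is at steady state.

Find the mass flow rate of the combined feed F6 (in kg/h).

1382 kg/h

Overall H2SO4 balance (none leaves overhead): H2SO4 in fresh feed = H2SO4 in product, i.e. 1287×0.115 = (1−0.151)·F7·0.277.
F7 = 148/(0.277×0.849) = 629.35 kg/h.
Recycle F14 = 0.151×629.35 = 95.031 kg/h.
Combined feed F6 = 1287 + 95.031 = 1382 kg/h.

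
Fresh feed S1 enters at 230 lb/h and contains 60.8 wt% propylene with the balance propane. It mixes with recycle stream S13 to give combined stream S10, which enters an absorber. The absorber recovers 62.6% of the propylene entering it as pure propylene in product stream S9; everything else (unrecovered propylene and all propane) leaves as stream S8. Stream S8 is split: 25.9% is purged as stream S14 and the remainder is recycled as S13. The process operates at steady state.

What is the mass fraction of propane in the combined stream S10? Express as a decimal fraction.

0.643

propane enters only via S1 and leaves only via the purge: 230×0.392 = 0.259×(propane in S8), and the absorber passes all propane, so propane in S10 = propane in S8 = 348.11 lb/h.
propylene in S10: m_A = 230×0.608 + (1−0.259)·(1−0.626)·m_A, so m_A = 139.84/0.7229 = 193.45 lb/h.
S10 = 193.45 + 348.11 = 541.56 lb/h.
propane fraction in S10 = 348.11/541.56 = 0.643.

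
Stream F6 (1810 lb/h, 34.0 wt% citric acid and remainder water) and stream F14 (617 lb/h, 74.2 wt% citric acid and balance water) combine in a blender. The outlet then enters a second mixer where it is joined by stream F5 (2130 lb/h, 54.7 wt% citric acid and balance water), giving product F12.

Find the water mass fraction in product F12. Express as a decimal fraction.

0.5088

Overall, product flow = 4557 lb/h.
water in = 1810×0.660 + 617×0.258 + 2130×0.453 = 2318.7 lb/h.
water fraction in F12 = 0.5088.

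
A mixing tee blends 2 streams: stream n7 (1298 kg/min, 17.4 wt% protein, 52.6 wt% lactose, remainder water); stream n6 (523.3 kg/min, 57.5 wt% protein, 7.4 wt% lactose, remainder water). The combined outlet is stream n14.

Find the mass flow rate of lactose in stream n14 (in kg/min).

721.5 kg/min

lactose out = lactose in = 1298×0.526 + 523.3×0.074 = 721.47 kg/min.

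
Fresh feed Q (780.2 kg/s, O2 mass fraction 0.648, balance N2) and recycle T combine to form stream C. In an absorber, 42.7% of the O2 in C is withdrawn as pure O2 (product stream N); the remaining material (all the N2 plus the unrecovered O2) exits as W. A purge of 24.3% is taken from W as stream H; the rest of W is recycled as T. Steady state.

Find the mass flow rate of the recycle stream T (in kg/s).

1243 kg/s

N2 enters only via Q and leaves only via the purge: 780.2×0.352 = 0.243×(N2 in W), and the absorber passes all N2, so N2 in C = N2 in W = 1130.2 kg/s.
O2 in C: m_A = 780.2×0.648 + (1−0.243)·(1−0.427)·m_A, so m_A = 505.57/0.5662 = 892.86 kg/s.
W = (1−0.427)×892.86 + 1130.2 = 1641.8 kg/s.
Recycle T = (1−0.243)×1641.8 = 1242.8 kg/s.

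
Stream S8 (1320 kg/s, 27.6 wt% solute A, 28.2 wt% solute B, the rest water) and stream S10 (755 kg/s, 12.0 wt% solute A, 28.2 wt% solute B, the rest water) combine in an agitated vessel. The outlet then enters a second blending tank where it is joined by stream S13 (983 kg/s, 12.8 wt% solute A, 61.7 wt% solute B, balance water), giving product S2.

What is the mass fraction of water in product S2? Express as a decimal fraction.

0.420

Overall, product flow = 3058 kg/s.
water in = 1320×0.442 + 755×0.598 + 983×0.255 = 1285.6 kg/s.
water fraction in S2 = 0.420.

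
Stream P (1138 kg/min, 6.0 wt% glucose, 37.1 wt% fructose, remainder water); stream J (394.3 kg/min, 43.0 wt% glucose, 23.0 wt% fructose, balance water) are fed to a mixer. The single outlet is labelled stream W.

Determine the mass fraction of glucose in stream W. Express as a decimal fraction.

0.1552

Total flow out = 1138 + 394.3 = 1532.3 kg/min.
glucose in = 1138×0.060 + 394.3×0.430 = 237.83 kg/min.
glucose mass fraction in W = 237.83/1532.3 = 0.1552.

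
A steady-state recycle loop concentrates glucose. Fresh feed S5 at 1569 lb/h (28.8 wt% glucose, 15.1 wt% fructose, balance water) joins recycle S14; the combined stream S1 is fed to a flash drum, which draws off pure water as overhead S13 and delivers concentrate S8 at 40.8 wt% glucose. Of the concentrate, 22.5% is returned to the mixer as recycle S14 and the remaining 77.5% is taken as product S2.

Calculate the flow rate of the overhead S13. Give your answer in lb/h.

Overall glucose balance (none leaves overhead): glucose in fresh feed = glucose in product, i.e. 1569×0.288 = (1−0.225)·S8·0.408.
S8 = 451.87/(0.408×0.775) = 1429.1 lb/h.
Recycle S14 = 0.225×1429.1 = 321.54 lb/h.
Combined feed S1 = 1569 + 321.54 = 1890.5 lb/h.
Overhead S13 = S1 − S8 = 1890.5 − 1429.1 = 461.47 lb/h.

461.5 lb/h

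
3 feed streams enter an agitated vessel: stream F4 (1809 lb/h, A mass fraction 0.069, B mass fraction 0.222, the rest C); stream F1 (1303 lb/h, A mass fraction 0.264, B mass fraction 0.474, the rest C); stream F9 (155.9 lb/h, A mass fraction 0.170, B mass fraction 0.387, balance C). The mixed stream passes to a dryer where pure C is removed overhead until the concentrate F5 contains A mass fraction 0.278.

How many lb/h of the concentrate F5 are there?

A entering = 1809×0.069 + 1303×0.264 + 155.9×0.170 = 495.32 lb/h.
All A reports to F5, so F5 = 495.32/0.278 = 1781.7 lb/h.

1782 lb/h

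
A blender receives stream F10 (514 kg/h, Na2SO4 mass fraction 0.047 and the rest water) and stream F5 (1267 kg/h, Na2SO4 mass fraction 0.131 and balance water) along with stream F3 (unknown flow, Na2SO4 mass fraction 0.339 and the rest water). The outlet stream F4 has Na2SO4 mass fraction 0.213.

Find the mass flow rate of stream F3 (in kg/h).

1502 kg/h

Let F3 be the unknown flow. Total out = 1781 + F3.
Na2SO4 balance: 190.13 + 0.339·F3 = 0.213·(1781 + F3)
(0.339 − 0.213)·F3 = 0.213×1781 − 190.13 = 189.22
F3 = 189.22 / 0.126 = 1501.7 kg/h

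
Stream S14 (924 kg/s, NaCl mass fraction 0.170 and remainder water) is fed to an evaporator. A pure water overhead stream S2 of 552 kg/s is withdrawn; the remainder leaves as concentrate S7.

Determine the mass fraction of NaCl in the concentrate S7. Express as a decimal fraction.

0.422

NaCl is not removed: 924×0.170 = 157.08 kg/s of NaCl enters S7.
Concentrate = 924 − 552 = 372 kg/s.
Mass fraction = 157.08/372 = 0.422.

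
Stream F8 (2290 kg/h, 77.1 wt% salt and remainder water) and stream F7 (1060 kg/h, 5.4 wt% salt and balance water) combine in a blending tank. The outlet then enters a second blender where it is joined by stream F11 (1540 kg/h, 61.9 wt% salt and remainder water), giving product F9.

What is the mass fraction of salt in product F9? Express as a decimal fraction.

Overall, product flow = 4890 kg/h.
salt in = 2290×0.771 + 1060×0.054 + 1540×0.619 = 2776.1 kg/h.
salt fraction in F9 = 0.5677.

0.5677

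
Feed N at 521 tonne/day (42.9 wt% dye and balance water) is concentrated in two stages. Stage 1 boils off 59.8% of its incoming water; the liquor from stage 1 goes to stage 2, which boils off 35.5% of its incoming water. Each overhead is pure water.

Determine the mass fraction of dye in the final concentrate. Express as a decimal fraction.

water in feed = 521×0.571 = 297.49 tonne/day.
After stage 1: water left = (1−0.598)×297.49 = 119.59; stream total = 343.1 tonne/day.
After stage 2: water left = (1−0.355)×119.59 = 77.136; final concentrate = 300.65 tonne/day.
dye fraction = 223.51/300.65 = 0.743.

0.743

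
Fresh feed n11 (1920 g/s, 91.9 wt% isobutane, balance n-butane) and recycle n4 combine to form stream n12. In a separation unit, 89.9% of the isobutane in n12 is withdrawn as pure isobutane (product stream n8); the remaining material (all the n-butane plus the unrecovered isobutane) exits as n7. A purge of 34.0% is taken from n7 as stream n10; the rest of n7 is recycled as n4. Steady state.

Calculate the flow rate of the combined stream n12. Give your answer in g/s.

2348 g/s

n-butane enters only via n11 and leaves only via the purge: 1920×0.081 = 0.340×(n-butane in n7), and the separation unit passes all n-butane, so n-butane in n12 = n-butane in n7 = 457.41 g/s.
isobutane in n12: m_A = 1920×0.919 + (1−0.340)·(1−0.899)·m_A, so m_A = 1764.5/0.9333 = 1890.5 g/s.
n12 = 1890.5 + 457.41 = 2347.9 g/s.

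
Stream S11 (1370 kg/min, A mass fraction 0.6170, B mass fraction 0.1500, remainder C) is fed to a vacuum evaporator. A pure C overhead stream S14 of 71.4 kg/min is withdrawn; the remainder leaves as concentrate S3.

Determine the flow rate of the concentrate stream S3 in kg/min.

Concentrate = 1370 − 71.4 = 1298.6 kg/min.

1299 kg/min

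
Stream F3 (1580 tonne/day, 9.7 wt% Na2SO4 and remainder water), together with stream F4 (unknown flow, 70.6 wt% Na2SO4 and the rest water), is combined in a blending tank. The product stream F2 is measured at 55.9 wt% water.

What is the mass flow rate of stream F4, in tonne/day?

Let F4 be the unknown flow. Total out = 1580 + F4.
water balance: 1426.7 + 0.294·F4 = 0.559·(1580 + F4)
(0.294 − 0.559)·F4 = 0.559×1580 − 1426.7 = -543.52
F4 = -543.52 / -0.265 = 2051 tonne/day

2051 tonne/day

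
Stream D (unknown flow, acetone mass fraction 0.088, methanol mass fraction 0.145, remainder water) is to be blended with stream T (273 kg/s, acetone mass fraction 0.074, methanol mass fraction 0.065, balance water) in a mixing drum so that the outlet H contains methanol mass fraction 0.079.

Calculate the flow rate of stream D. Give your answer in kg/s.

Let D be the unknown flow. Total out = 273 + D.
methanol balance: 17.745 + 0.145·D = 0.079·(273 + D)
(0.145 − 0.079)·D = 0.079×273 − 17.745 = 3.822
D = 3.822 / 0.066 = 57.909 kg/s

57.91 kg/s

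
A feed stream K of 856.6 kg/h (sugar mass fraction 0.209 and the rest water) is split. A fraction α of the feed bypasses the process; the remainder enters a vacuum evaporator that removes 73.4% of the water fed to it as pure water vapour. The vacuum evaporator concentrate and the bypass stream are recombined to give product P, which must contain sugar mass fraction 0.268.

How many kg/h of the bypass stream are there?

531.8 kg/h

All 856.6×0.209 = 179.03 kg/h of sugar reaches P, so P = 179.03/0.268 = 668.02 kg/h and vapour = 188.58 kg/h.
The evaporator receives (1−α)·856.6 of feed at 0.791 water and removes 0.734 of that water:
0.734×0.791×(1−α)×856.6 = 188.58
(1−α) = 188.58/497.34 = 0.3792;  α = 0.6208.
Bypass flow = 0.6208×856.6 = 531.79 kg/h.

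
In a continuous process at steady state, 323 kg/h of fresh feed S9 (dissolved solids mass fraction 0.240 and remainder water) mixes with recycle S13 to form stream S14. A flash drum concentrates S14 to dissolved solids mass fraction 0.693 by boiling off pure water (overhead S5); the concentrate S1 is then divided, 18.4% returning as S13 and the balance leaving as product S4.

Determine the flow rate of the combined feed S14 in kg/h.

Overall dissolved solids balance (none leaves overhead): dissolved solids in fresh feed = dissolved solids in product, i.e. 323×0.240 = (1−0.184)·S1·0.693.
S1 = 77.52/(0.693×0.816) = 137.09 kg/h.
Recycle S13 = 0.184×137.09 = 25.224 kg/h.
Combined feed S14 = 323 + 25.224 = 348.22 kg/h.

348.2 kg/h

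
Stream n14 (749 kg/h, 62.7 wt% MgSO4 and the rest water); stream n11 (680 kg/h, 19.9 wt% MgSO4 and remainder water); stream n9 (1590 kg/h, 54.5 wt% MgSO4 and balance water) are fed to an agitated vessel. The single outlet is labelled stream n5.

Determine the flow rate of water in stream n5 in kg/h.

1548 kg/h

water out = water in = 749×0.373 + 680×0.801 + 1590×0.455 = 1547.5 kg/h.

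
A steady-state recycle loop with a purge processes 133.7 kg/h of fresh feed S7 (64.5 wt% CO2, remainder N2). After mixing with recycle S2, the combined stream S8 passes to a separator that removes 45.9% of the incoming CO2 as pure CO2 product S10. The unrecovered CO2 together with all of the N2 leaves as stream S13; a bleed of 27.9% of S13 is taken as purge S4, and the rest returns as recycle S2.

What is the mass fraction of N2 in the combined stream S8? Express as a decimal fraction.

0.546

N2 enters only via S7 and leaves only via the purge: 133.7×0.355 = 0.279×(N2 in S13), and the separator passes all N2, so N2 in S8 = N2 in S13 = 170.12 kg/h.
CO2 in S8: m_A = 133.7×0.645 + (1−0.279)·(1−0.459)·m_A, so m_A = 86.236/0.6099 = 141.39 kg/h.
S8 = 141.39 + 170.12 = 311.51 kg/h.
N2 fraction in S8 = 170.12/311.51 = 0.546.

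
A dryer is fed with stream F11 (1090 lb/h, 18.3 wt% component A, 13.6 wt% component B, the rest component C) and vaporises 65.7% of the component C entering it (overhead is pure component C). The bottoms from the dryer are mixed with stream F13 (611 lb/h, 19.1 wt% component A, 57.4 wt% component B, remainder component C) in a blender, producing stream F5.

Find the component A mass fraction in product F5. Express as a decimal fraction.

Vapour removed = 0.657×0.681×1090 = 487.68 lb/h; concentrate = 602.32 lb/h.
component A reaching the mixer = 199.47 (from concentrate) + 611×0.191 = 316.17 lb/h.
Product flow = 602.32 + 611 = 1213.3 lb/h; component A fraction = 0.261.

0.261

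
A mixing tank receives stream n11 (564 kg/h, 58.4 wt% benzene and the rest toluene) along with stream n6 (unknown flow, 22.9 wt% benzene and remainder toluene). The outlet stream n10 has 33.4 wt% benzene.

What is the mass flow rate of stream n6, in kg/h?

1343 kg/h

Let n6 be the unknown flow. Total out = 564 + n6.
benzene balance: 329.38 + 0.229·n6 = 0.334·(564 + n6)
(0.229 − 0.334)·n6 = 0.334×564 − 329.38 = -141
n6 = -141 / -0.105 = 1342.9 kg/h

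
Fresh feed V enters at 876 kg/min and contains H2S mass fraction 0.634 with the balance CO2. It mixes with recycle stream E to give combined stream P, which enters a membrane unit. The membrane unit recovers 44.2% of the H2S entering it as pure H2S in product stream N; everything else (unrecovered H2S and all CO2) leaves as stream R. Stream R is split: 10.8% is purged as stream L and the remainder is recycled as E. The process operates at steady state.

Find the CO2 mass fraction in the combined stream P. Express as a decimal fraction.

0.729

CO2 enters only via V and leaves only via the purge: 876×0.366 = 0.108×(CO2 in R), and the membrane unit passes all CO2, so CO2 in P = CO2 in R = 2968.7 kg/min.
H2S in P: m_A = 876×0.634 + (1−0.108)·(1−0.442)·m_A, so m_A = 555.38/0.5023 = 1105.8 kg/min.
P = 1105.8 + 2968.7 = 4074.4 kg/min.
CO2 fraction in P = 2968.7/4074.4 = 0.729.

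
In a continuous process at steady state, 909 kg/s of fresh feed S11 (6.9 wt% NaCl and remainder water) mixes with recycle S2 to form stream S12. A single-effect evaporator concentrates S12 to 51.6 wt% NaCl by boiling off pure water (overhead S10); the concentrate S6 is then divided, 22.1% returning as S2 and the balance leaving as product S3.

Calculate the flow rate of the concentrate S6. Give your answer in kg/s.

Overall NaCl balance (none leaves overhead): NaCl in fresh feed = NaCl in product, i.e. 909×0.069 = (1−0.221)·S6·0.516.
S6 = 62.721/(0.516×0.779) = 156.04 kg/s.

156 kg/s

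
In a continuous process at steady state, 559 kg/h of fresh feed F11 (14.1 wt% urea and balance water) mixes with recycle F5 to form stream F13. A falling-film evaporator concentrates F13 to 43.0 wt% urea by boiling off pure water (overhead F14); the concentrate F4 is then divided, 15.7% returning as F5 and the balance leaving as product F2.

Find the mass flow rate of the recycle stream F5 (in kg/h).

34.14 kg/h

Overall urea balance (none leaves overhead): urea in fresh feed = urea in product, i.e. 559×0.141 = (1−0.157)·F4·0.430.
F4 = 78.819/(0.430×0.843) = 217.44 kg/h.
Recycle F5 = 0.157×217.44 = 34.138 kg/h.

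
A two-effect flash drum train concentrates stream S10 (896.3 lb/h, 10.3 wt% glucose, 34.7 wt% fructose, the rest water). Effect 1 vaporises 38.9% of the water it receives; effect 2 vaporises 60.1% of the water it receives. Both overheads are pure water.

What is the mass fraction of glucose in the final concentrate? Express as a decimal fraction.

water in feed = 896.3×0.550 = 492.97 lb/h.
After stage 1: water left = (1−0.389)×492.97 = 301.2; stream total = 704.54 lb/h.
After stage 2: water left = (1−0.601)×301.2 = 120.18; final concentrate = 523.51 lb/h.
glucose fraction = 92.319/523.51 = 0.1763.

0.1763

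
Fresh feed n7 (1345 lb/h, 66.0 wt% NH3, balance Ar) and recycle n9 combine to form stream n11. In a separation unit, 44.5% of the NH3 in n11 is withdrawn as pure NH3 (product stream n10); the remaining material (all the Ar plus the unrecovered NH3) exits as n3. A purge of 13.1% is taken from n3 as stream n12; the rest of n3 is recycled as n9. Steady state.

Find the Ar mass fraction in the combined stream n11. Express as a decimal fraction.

0.671

Ar enters only via n7 and leaves only via the purge: 1345×0.340 = 0.131×(Ar in n3), and the separation unit passes all Ar, so Ar in n11 = Ar in n3 = 3490.8 lb/h.
NH3 in n11: m_A = 1345×0.660 + (1−0.131)·(1−0.445)·m_A, so m_A = 887.7/0.5177 = 1714.7 lb/h.
n11 = 1714.7 + 3490.8 = 5205.5 lb/h.
Ar fraction in n11 = 3490.8/5205.5 = 0.671.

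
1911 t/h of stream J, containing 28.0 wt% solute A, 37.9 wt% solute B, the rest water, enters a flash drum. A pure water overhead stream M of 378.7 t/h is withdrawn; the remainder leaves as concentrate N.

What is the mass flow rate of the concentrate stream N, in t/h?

1532 t/h

Concentrate = 1911 − 378.7 = 1532.3 t/h.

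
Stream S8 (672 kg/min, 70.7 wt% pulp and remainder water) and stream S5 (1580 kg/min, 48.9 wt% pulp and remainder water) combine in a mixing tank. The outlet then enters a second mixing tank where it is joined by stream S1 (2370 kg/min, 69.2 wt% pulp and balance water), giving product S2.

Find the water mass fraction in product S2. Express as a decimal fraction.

0.375

Overall, product flow = 4622 kg/min.
water in = 672×0.293 + 1580×0.511 + 2370×0.308 = 1734.2 kg/min.
water fraction in S2 = 0.375.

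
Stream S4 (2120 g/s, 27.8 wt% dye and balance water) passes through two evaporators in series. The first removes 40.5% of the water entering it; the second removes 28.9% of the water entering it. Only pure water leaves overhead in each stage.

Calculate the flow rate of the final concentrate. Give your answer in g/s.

water in feed = 2120×0.722 = 1530.6 g/s.
After stage 1: water left = (1−0.405)×1530.6 = 910.73; stream total = 1500.1 g/s.
After stage 2: water left = (1−0.289)×910.73 = 647.53; final concentrate = 1236.9 g/s.

1237 g/s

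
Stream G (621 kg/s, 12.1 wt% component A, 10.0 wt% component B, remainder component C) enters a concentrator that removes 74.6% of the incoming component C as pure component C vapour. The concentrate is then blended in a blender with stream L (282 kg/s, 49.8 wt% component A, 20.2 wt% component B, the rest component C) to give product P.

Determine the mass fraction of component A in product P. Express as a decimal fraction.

Vapour removed = 0.746×0.779×621 = 360.88 kg/s; concentrate = 260.12 kg/s.
component A reaching the mixer = 75.141 (from concentrate) + 282×0.498 = 215.58 kg/s.
Product flow = 260.12 + 282 = 542.12 kg/s; component A fraction = 0.398.

0.398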